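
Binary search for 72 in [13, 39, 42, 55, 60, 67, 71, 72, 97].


Step 1: lo=0, hi=8, mid=4, val=60
Step 2: lo=5, hi=8, mid=6, val=71
Step 3: lo=7, hi=8, mid=7, val=72

Found at index 7


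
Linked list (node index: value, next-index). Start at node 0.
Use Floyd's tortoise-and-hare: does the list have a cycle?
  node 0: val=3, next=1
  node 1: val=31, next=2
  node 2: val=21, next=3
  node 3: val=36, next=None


Floyd's tortoise (slow, +1) and hare (fast, +2):
  init: slow=0, fast=0
  step 1: slow=1, fast=2
  step 2: fast 2->3->None, no cycle

Cycle: no


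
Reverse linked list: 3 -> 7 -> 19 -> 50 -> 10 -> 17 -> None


Step 1: curr=3, set curr.next=prev(None) | reversed so far: 3
Step 2: curr=7, set curr.next=prev(3) | reversed so far: 7 -> 3
Step 3: curr=19, set curr.next=prev(7) | reversed so far: 19 -> 7 -> 3
Step 4: curr=50, set curr.next=prev(19) | reversed so far: 50 -> 19 -> 7 -> 3
Step 5: curr=10, set curr.next=prev(50) | reversed so far: 10 -> 50 -> 19 -> 7 -> 3
Step 6: curr=17, set curr.next=prev(10) | reversed so far: 17 -> 10 -> 50 -> 19 -> 7 -> 3

17 -> 10 -> 50 -> 19 -> 7 -> 3 -> None


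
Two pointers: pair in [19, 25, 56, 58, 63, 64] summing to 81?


lo=0(19)+hi=5(64)=83
lo=0(19)+hi=4(63)=82
lo=0(19)+hi=3(58)=77
lo=1(25)+hi=3(58)=83
lo=1(25)+hi=2(56)=81

Yes: 25+56=81


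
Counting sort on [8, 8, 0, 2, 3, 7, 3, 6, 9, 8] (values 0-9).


Input: [8, 8, 0, 2, 3, 7, 3, 6, 9, 8]
Counts: [1, 0, 1, 2, 0, 0, 1, 1, 3, 1]

Sorted: [0, 2, 3, 3, 6, 7, 8, 8, 8, 9]


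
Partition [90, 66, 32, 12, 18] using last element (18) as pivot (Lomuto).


Pivot: 18
  12 <= 18: swap -> [12, 66, 32, 90, 18]
Place pivot at 1: [12, 18, 32, 90, 66]

Partitioned: [12, 18, 32, 90, 66]


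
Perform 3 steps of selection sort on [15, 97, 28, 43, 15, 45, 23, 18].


Initial: [15, 97, 28, 43, 15, 45, 23, 18]
Step 1: min=15 at 0
  Swap: [15, 97, 28, 43, 15, 45, 23, 18]
Step 2: min=15 at 4
  Swap: [15, 15, 28, 43, 97, 45, 23, 18]
Step 3: min=18 at 7
  Swap: [15, 15, 18, 43, 97, 45, 23, 28]

After 3 steps: [15, 15, 18, 43, 97, 45, 23, 28]


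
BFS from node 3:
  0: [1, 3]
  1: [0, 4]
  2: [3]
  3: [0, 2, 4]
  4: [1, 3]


Visit 3, enqueue [0, 2, 4]
Visit 0, enqueue [1]
Visit 2, enqueue []
Visit 4, enqueue []
Visit 1, enqueue []

BFS order: [3, 0, 2, 4, 1]


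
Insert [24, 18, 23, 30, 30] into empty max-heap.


Insert 24: [24]
Insert 18: [24, 18]
Insert 23: [24, 18, 23]
Insert 30: [30, 24, 23, 18]
Insert 30: [30, 30, 23, 18, 24]

Final heap: [30, 30, 23, 18, 24]


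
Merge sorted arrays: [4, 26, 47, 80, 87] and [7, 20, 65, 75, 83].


Take 4 from A
Take 7 from B
Take 20 from B
Take 26 from A
Take 47 from A
Take 65 from B
Take 75 from B
Take 80 from A
Take 83 from B

Merged: [4, 7, 20, 26, 47, 65, 75, 80, 83, 87]


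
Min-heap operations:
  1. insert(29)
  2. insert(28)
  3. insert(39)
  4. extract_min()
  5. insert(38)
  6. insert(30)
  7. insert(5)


insert(29) -> [29]
insert(28) -> [28, 29]
insert(39) -> [28, 29, 39]
extract_min()->28, [29, 39]
insert(38) -> [29, 39, 38]
insert(30) -> [29, 30, 38, 39]
insert(5) -> [5, 29, 38, 39, 30]

Final heap: [5, 29, 38, 39, 30]


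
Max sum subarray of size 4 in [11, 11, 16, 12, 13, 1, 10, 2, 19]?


[0:4]: 50
[1:5]: 52
[2:6]: 42
[3:7]: 36
[4:8]: 26
[5:9]: 32

Max: 52 at [1:5]


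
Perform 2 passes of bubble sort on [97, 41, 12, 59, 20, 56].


Initial: [97, 41, 12, 59, 20, 56]
Pass 1: [41, 12, 59, 20, 56, 97] (5 swaps)
Pass 2: [12, 41, 20, 56, 59, 97] (3 swaps)

After 2 passes: [12, 41, 20, 56, 59, 97]


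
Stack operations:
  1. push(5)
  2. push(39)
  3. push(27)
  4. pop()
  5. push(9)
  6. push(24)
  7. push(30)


push(5) -> [5]
push(39) -> [5, 39]
push(27) -> [5, 39, 27]
pop()->27, [5, 39]
push(9) -> [5, 39, 9]
push(24) -> [5, 39, 9, 24]
push(30) -> [5, 39, 9, 24, 30]

Final stack: [5, 39, 9, 24, 30]


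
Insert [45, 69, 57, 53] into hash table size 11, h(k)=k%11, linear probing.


Insert 45: h=1 -> slot 1
Insert 69: h=3 -> slot 3
Insert 57: h=2 -> slot 2
Insert 53: h=9 -> slot 9

Table: [None, 45, 57, 69, None, None, None, None, None, 53, None]


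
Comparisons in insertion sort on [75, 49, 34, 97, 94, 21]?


Algorithm: insertion sort
Input: [75, 49, 34, 97, 94, 21]
Sorted: [21, 34, 49, 75, 94, 97]

11


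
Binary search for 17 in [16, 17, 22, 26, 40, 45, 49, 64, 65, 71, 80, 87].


Step 1: lo=0, hi=11, mid=5, val=45
Step 2: lo=0, hi=4, mid=2, val=22
Step 3: lo=0, hi=1, mid=0, val=16
Step 4: lo=1, hi=1, mid=1, val=17

Found at index 1


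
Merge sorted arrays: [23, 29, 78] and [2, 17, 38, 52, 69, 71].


Take 2 from B
Take 17 from B
Take 23 from A
Take 29 from A
Take 38 from B
Take 52 from B
Take 69 from B
Take 71 from B

Merged: [2, 17, 23, 29, 38, 52, 69, 71, 78]


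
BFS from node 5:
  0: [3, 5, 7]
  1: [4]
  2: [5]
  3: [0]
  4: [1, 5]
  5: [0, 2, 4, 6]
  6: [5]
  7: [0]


Visit 5, enqueue [0, 2, 4, 6]
Visit 0, enqueue [3, 7]
Visit 2, enqueue []
Visit 4, enqueue [1]
Visit 6, enqueue []
Visit 3, enqueue []
Visit 7, enqueue []
Visit 1, enqueue []

BFS order: [5, 0, 2, 4, 6, 3, 7, 1]


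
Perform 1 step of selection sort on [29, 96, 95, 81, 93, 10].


Initial: [29, 96, 95, 81, 93, 10]
Step 1: min=10 at 5
  Swap: [10, 96, 95, 81, 93, 29]

After 1 step: [10, 96, 95, 81, 93, 29]


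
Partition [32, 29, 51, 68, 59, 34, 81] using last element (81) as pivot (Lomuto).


Pivot: 81
  32 <= 81: advance i (no swap)
  29 <= 81: advance i (no swap)
  51 <= 81: advance i (no swap)
  68 <= 81: advance i (no swap)
  59 <= 81: advance i (no swap)
  34 <= 81: advance i (no swap)
Place pivot at 6: [32, 29, 51, 68, 59, 34, 81]

Partitioned: [32, 29, 51, 68, 59, 34, 81]


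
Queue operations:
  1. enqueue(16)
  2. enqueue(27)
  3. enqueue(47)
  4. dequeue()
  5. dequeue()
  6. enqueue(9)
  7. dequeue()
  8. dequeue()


enqueue(16) -> [16]
enqueue(27) -> [16, 27]
enqueue(47) -> [16, 27, 47]
dequeue()->16, [27, 47]
dequeue()->27, [47]
enqueue(9) -> [47, 9]
dequeue()->47, [9]
dequeue()->9, []

Final queue: []


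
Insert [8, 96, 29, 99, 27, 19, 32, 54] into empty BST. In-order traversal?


Insert 8: root
Insert 96: R from 8
Insert 29: R from 8 -> L from 96
Insert 99: R from 8 -> R from 96
Insert 27: R from 8 -> L from 96 -> L from 29
Insert 19: R from 8 -> L from 96 -> L from 29 -> L from 27
Insert 32: R from 8 -> L from 96 -> R from 29
Insert 54: R from 8 -> L from 96 -> R from 29 -> R from 32

In-order: [8, 19, 27, 29, 32, 54, 96, 99]


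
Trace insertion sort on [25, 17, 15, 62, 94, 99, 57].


Initial: [25, 17, 15, 62, 94, 99, 57]
Insert 17: [17, 25, 15, 62, 94, 99, 57]
Insert 15: [15, 17, 25, 62, 94, 99, 57]
Insert 62: [15, 17, 25, 62, 94, 99, 57]
Insert 94: [15, 17, 25, 62, 94, 99, 57]
Insert 99: [15, 17, 25, 62, 94, 99, 57]
Insert 57: [15, 17, 25, 57, 62, 94, 99]

Sorted: [15, 17, 25, 57, 62, 94, 99]


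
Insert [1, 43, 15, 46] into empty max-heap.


Insert 1: [1]
Insert 43: [43, 1]
Insert 15: [43, 1, 15]
Insert 46: [46, 43, 15, 1]

Final heap: [46, 43, 15, 1]


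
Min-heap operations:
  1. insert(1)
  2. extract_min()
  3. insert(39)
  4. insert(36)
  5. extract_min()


insert(1) -> [1]
extract_min()->1, []
insert(39) -> [39]
insert(36) -> [36, 39]
extract_min()->36, [39]

Final heap: [39]


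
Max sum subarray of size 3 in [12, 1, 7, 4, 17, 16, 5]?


[0:3]: 20
[1:4]: 12
[2:5]: 28
[3:6]: 37
[4:7]: 38

Max: 38 at [4:7]


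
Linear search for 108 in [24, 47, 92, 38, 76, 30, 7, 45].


i=0: 24!=108
i=1: 47!=108
i=2: 92!=108
i=3: 38!=108
i=4: 76!=108
i=5: 30!=108
i=6: 7!=108
i=7: 45!=108

Not found, 8 comps


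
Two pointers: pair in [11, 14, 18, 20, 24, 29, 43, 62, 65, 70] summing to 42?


lo=0(11)+hi=9(70)=81
lo=0(11)+hi=8(65)=76
lo=0(11)+hi=7(62)=73
lo=0(11)+hi=6(43)=54
lo=0(11)+hi=5(29)=40
lo=1(14)+hi=5(29)=43
lo=1(14)+hi=4(24)=38
lo=2(18)+hi=4(24)=42

Yes: 18+24=42


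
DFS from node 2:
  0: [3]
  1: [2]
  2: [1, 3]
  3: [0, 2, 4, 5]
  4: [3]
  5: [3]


Visit 2, push [3, 1]
Visit 1, push []
Visit 3, push [5, 4, 0]
Visit 0, push []
Visit 4, push []
Visit 5, push []

DFS order: [2, 1, 3, 0, 4, 5]


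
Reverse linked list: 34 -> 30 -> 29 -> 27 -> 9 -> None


Step 1: curr=34, set curr.next=prev(None) | reversed so far: 34
Step 2: curr=30, set curr.next=prev(34) | reversed so far: 30 -> 34
Step 3: curr=29, set curr.next=prev(30) | reversed so far: 29 -> 30 -> 34
Step 4: curr=27, set curr.next=prev(29) | reversed so far: 27 -> 29 -> 30 -> 34
Step 5: curr=9, set curr.next=prev(27) | reversed so far: 9 -> 27 -> 29 -> 30 -> 34

9 -> 27 -> 29 -> 30 -> 34 -> None


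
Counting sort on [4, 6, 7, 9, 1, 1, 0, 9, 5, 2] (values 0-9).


Input: [4, 6, 7, 9, 1, 1, 0, 9, 5, 2]
Counts: [1, 2, 1, 0, 1, 1, 1, 1, 0, 2]

Sorted: [0, 1, 1, 2, 4, 5, 6, 7, 9, 9]


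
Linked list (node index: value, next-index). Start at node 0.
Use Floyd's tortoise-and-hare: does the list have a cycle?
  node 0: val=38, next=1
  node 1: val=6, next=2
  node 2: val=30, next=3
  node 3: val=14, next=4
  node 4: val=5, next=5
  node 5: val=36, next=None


Floyd's tortoise (slow, +1) and hare (fast, +2):
  init: slow=0, fast=0
  step 1: slow=1, fast=2
  step 2: slow=2, fast=4
  step 3: fast 4->5->None, no cycle

Cycle: no


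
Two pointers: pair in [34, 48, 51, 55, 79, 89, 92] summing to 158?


lo=0(34)+hi=6(92)=126
lo=1(48)+hi=6(92)=140
lo=2(51)+hi=6(92)=143
lo=3(55)+hi=6(92)=147
lo=4(79)+hi=6(92)=171
lo=4(79)+hi=5(89)=168

No pair found


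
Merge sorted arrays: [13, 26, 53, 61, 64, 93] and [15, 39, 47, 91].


Take 13 from A
Take 15 from B
Take 26 from A
Take 39 from B
Take 47 from B
Take 53 from A
Take 61 from A
Take 64 from A
Take 91 from B

Merged: [13, 15, 26, 39, 47, 53, 61, 64, 91, 93]


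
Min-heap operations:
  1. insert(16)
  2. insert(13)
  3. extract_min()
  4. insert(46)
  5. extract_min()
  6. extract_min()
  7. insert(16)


insert(16) -> [16]
insert(13) -> [13, 16]
extract_min()->13, [16]
insert(46) -> [16, 46]
extract_min()->16, [46]
extract_min()->46, []
insert(16) -> [16]

Final heap: [16]


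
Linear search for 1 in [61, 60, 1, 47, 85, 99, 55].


i=0: 61!=1
i=1: 60!=1
i=2: 1==1 found!

Found at 2, 3 comps


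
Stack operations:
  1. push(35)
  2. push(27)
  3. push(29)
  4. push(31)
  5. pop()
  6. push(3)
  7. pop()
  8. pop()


push(35) -> [35]
push(27) -> [35, 27]
push(29) -> [35, 27, 29]
push(31) -> [35, 27, 29, 31]
pop()->31, [35, 27, 29]
push(3) -> [35, 27, 29, 3]
pop()->3, [35, 27, 29]
pop()->29, [35, 27]

Final stack: [35, 27]


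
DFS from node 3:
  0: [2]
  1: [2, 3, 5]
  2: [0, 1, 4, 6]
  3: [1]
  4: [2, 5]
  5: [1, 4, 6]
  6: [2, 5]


Visit 3, push [1]
Visit 1, push [5, 2]
Visit 2, push [6, 4, 0]
Visit 0, push []
Visit 4, push [5]
Visit 5, push [6]
Visit 6, push []

DFS order: [3, 1, 2, 0, 4, 5, 6]


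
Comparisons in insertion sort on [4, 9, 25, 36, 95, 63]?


Algorithm: insertion sort
Input: [4, 9, 25, 36, 95, 63]
Sorted: [4, 9, 25, 36, 63, 95]

6


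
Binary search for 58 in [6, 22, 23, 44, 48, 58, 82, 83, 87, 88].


Step 1: lo=0, hi=9, mid=4, val=48
Step 2: lo=5, hi=9, mid=7, val=83
Step 3: lo=5, hi=6, mid=5, val=58

Found at index 5


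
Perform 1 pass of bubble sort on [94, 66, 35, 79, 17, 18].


Initial: [94, 66, 35, 79, 17, 18]
Pass 1: [66, 35, 79, 17, 18, 94] (5 swaps)

After 1 pass: [66, 35, 79, 17, 18, 94]


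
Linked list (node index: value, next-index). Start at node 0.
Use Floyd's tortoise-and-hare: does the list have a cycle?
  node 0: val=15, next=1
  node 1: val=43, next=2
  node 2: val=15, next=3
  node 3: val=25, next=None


Floyd's tortoise (slow, +1) and hare (fast, +2):
  init: slow=0, fast=0
  step 1: slow=1, fast=2
  step 2: fast 2->3->None, no cycle

Cycle: no


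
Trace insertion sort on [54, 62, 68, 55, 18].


Initial: [54, 62, 68, 55, 18]
Insert 62: [54, 62, 68, 55, 18]
Insert 68: [54, 62, 68, 55, 18]
Insert 55: [54, 55, 62, 68, 18]
Insert 18: [18, 54, 55, 62, 68]

Sorted: [18, 54, 55, 62, 68]


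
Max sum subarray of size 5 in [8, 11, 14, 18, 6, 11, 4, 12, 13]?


[0:5]: 57
[1:6]: 60
[2:7]: 53
[3:8]: 51
[4:9]: 46

Max: 60 at [1:6]


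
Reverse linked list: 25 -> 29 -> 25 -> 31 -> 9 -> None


Step 1: curr=25, set curr.next=prev(None) | reversed so far: 25
Step 2: curr=29, set curr.next=prev(25) | reversed so far: 29 -> 25
Step 3: curr=25, set curr.next=prev(29) | reversed so far: 25 -> 29 -> 25
Step 4: curr=31, set curr.next=prev(25) | reversed so far: 31 -> 25 -> 29 -> 25
Step 5: curr=9, set curr.next=prev(31) | reversed so far: 9 -> 31 -> 25 -> 29 -> 25

9 -> 31 -> 25 -> 29 -> 25 -> None


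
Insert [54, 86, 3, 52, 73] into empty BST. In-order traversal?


Insert 54: root
Insert 86: R from 54
Insert 3: L from 54
Insert 52: L from 54 -> R from 3
Insert 73: R from 54 -> L from 86

In-order: [3, 52, 54, 73, 86]


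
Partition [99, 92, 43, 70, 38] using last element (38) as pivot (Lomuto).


Pivot: 38
Place pivot at 0: [38, 92, 43, 70, 99]

Partitioned: [38, 92, 43, 70, 99]


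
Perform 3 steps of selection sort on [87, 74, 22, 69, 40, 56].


Initial: [87, 74, 22, 69, 40, 56]
Step 1: min=22 at 2
  Swap: [22, 74, 87, 69, 40, 56]
Step 2: min=40 at 4
  Swap: [22, 40, 87, 69, 74, 56]
Step 3: min=56 at 5
  Swap: [22, 40, 56, 69, 74, 87]

After 3 steps: [22, 40, 56, 69, 74, 87]


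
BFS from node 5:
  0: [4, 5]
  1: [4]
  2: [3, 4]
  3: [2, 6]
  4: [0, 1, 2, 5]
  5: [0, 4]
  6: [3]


Visit 5, enqueue [0, 4]
Visit 0, enqueue []
Visit 4, enqueue [1, 2]
Visit 1, enqueue []
Visit 2, enqueue [3]
Visit 3, enqueue [6]
Visit 6, enqueue []

BFS order: [5, 0, 4, 1, 2, 3, 6]


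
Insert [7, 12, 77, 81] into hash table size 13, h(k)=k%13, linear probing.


Insert 7: h=7 -> slot 7
Insert 12: h=12 -> slot 12
Insert 77: h=12, 1 probes -> slot 0
Insert 81: h=3 -> slot 3

Table: [77, None, None, 81, None, None, None, 7, None, None, None, None, 12]


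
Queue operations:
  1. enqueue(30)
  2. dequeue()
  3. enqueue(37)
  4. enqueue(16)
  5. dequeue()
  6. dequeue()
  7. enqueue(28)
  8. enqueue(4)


enqueue(30) -> [30]
dequeue()->30, []
enqueue(37) -> [37]
enqueue(16) -> [37, 16]
dequeue()->37, [16]
dequeue()->16, []
enqueue(28) -> [28]
enqueue(4) -> [28, 4]

Final queue: [28, 4]


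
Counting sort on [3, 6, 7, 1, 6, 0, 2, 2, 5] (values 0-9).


Input: [3, 6, 7, 1, 6, 0, 2, 2, 5]
Counts: [1, 1, 2, 1, 0, 1, 2, 1, 0, 0]

Sorted: [0, 1, 2, 2, 3, 5, 6, 6, 7]


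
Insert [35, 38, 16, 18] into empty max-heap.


Insert 35: [35]
Insert 38: [38, 35]
Insert 16: [38, 35, 16]
Insert 18: [38, 35, 16, 18]

Final heap: [38, 35, 16, 18]


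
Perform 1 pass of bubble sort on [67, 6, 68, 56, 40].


Initial: [67, 6, 68, 56, 40]
Pass 1: [6, 67, 56, 40, 68] (3 swaps)

After 1 pass: [6, 67, 56, 40, 68]


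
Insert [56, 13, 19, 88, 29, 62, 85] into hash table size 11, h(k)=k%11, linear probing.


Insert 56: h=1 -> slot 1
Insert 13: h=2 -> slot 2
Insert 19: h=8 -> slot 8
Insert 88: h=0 -> slot 0
Insert 29: h=7 -> slot 7
Insert 62: h=7, 2 probes -> slot 9
Insert 85: h=8, 2 probes -> slot 10

Table: [88, 56, 13, None, None, None, None, 29, 19, 62, 85]


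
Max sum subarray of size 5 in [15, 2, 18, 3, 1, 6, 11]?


[0:5]: 39
[1:6]: 30
[2:7]: 39

Max: 39 at [0:5]


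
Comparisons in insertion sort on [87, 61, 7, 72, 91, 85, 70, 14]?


Algorithm: insertion sort
Input: [87, 61, 7, 72, 91, 85, 70, 14]
Sorted: [7, 14, 61, 70, 72, 85, 87, 91]

21


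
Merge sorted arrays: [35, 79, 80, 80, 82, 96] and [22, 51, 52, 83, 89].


Take 22 from B
Take 35 from A
Take 51 from B
Take 52 from B
Take 79 from A
Take 80 from A
Take 80 from A
Take 82 from A
Take 83 from B
Take 89 from B

Merged: [22, 35, 51, 52, 79, 80, 80, 82, 83, 89, 96]


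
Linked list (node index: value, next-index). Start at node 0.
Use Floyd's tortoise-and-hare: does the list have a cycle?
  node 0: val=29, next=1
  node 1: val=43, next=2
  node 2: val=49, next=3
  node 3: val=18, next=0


Floyd's tortoise (slow, +1) and hare (fast, +2):
  init: slow=0, fast=0
  step 1: slow=1, fast=2
  step 2: slow=2, fast=0
  step 3: slow=3, fast=2
  step 4: slow=0, fast=0
  slow == fast at node 0: cycle detected

Cycle: yes


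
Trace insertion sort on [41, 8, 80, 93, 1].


Initial: [41, 8, 80, 93, 1]
Insert 8: [8, 41, 80, 93, 1]
Insert 80: [8, 41, 80, 93, 1]
Insert 93: [8, 41, 80, 93, 1]
Insert 1: [1, 8, 41, 80, 93]

Sorted: [1, 8, 41, 80, 93]


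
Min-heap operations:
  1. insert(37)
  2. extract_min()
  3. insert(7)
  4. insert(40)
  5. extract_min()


insert(37) -> [37]
extract_min()->37, []
insert(7) -> [7]
insert(40) -> [7, 40]
extract_min()->7, [40]

Final heap: [40]


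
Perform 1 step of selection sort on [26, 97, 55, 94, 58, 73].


Initial: [26, 97, 55, 94, 58, 73]
Step 1: min=26 at 0
  Swap: [26, 97, 55, 94, 58, 73]

After 1 step: [26, 97, 55, 94, 58, 73]


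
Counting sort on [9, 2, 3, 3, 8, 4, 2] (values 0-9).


Input: [9, 2, 3, 3, 8, 4, 2]
Counts: [0, 0, 2, 2, 1, 0, 0, 0, 1, 1]

Sorted: [2, 2, 3, 3, 4, 8, 9]


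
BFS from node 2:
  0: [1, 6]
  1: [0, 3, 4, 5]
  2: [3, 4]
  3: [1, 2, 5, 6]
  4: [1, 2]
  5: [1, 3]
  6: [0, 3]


Visit 2, enqueue [3, 4]
Visit 3, enqueue [1, 5, 6]
Visit 4, enqueue []
Visit 1, enqueue [0]
Visit 5, enqueue []
Visit 6, enqueue []
Visit 0, enqueue []

BFS order: [2, 3, 4, 1, 5, 6, 0]


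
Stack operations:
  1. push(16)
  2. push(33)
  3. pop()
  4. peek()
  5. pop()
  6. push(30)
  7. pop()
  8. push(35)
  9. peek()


push(16) -> [16]
push(33) -> [16, 33]
pop()->33, [16]
peek()->16
pop()->16, []
push(30) -> [30]
pop()->30, []
push(35) -> [35]
peek()->35

Final stack: [35]


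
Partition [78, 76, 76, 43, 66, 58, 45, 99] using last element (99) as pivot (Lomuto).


Pivot: 99
  78 <= 99: advance i (no swap)
  76 <= 99: advance i (no swap)
  76 <= 99: advance i (no swap)
  43 <= 99: advance i (no swap)
  66 <= 99: advance i (no swap)
  58 <= 99: advance i (no swap)
  45 <= 99: advance i (no swap)
Place pivot at 7: [78, 76, 76, 43, 66, 58, 45, 99]

Partitioned: [78, 76, 76, 43, 66, 58, 45, 99]


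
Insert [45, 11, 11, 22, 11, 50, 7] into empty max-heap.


Insert 45: [45]
Insert 11: [45, 11]
Insert 11: [45, 11, 11]
Insert 22: [45, 22, 11, 11]
Insert 11: [45, 22, 11, 11, 11]
Insert 50: [50, 22, 45, 11, 11, 11]
Insert 7: [50, 22, 45, 11, 11, 11, 7]

Final heap: [50, 22, 45, 11, 11, 11, 7]


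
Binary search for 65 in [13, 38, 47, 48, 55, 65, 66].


Step 1: lo=0, hi=6, mid=3, val=48
Step 2: lo=4, hi=6, mid=5, val=65

Found at index 5


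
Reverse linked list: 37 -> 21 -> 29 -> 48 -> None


Step 1: curr=37, set curr.next=prev(None) | reversed so far: 37
Step 2: curr=21, set curr.next=prev(37) | reversed so far: 21 -> 37
Step 3: curr=29, set curr.next=prev(21) | reversed so far: 29 -> 21 -> 37
Step 4: curr=48, set curr.next=prev(29) | reversed so far: 48 -> 29 -> 21 -> 37

48 -> 29 -> 21 -> 37 -> None


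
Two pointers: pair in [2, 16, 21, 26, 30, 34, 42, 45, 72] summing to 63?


lo=0(2)+hi=8(72)=74
lo=0(2)+hi=7(45)=47
lo=1(16)+hi=7(45)=61
lo=2(21)+hi=7(45)=66
lo=2(21)+hi=6(42)=63

Yes: 21+42=63


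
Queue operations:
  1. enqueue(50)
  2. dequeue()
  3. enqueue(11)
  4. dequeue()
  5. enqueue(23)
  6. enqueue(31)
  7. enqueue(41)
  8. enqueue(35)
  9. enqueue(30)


enqueue(50) -> [50]
dequeue()->50, []
enqueue(11) -> [11]
dequeue()->11, []
enqueue(23) -> [23]
enqueue(31) -> [23, 31]
enqueue(41) -> [23, 31, 41]
enqueue(35) -> [23, 31, 41, 35]
enqueue(30) -> [23, 31, 41, 35, 30]

Final queue: [23, 31, 41, 35, 30]


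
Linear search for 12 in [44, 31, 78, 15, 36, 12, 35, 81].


i=0: 44!=12
i=1: 31!=12
i=2: 78!=12
i=3: 15!=12
i=4: 36!=12
i=5: 12==12 found!

Found at 5, 6 comps


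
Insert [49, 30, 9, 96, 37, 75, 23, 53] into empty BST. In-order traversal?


Insert 49: root
Insert 30: L from 49
Insert 9: L from 49 -> L from 30
Insert 96: R from 49
Insert 37: L from 49 -> R from 30
Insert 75: R from 49 -> L from 96
Insert 23: L from 49 -> L from 30 -> R from 9
Insert 53: R from 49 -> L from 96 -> L from 75

In-order: [9, 23, 30, 37, 49, 53, 75, 96]


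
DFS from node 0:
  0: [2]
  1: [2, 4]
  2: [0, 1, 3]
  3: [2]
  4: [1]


Visit 0, push [2]
Visit 2, push [3, 1]
Visit 1, push [4]
Visit 4, push []
Visit 3, push []

DFS order: [0, 2, 1, 4, 3]


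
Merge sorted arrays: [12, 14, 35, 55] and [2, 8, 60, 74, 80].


Take 2 from B
Take 8 from B
Take 12 from A
Take 14 from A
Take 35 from A
Take 55 from A

Merged: [2, 8, 12, 14, 35, 55, 60, 74, 80]


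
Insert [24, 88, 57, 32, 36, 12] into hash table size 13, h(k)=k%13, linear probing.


Insert 24: h=11 -> slot 11
Insert 88: h=10 -> slot 10
Insert 57: h=5 -> slot 5
Insert 32: h=6 -> slot 6
Insert 36: h=10, 2 probes -> slot 12
Insert 12: h=12, 1 probes -> slot 0

Table: [12, None, None, None, None, 57, 32, None, None, None, 88, 24, 36]


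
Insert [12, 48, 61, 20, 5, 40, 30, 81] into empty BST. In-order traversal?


Insert 12: root
Insert 48: R from 12
Insert 61: R from 12 -> R from 48
Insert 20: R from 12 -> L from 48
Insert 5: L from 12
Insert 40: R from 12 -> L from 48 -> R from 20
Insert 30: R from 12 -> L from 48 -> R from 20 -> L from 40
Insert 81: R from 12 -> R from 48 -> R from 61

In-order: [5, 12, 20, 30, 40, 48, 61, 81]


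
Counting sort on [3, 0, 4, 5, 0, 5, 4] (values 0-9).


Input: [3, 0, 4, 5, 0, 5, 4]
Counts: [2, 0, 0, 1, 2, 2, 0, 0, 0, 0]

Sorted: [0, 0, 3, 4, 4, 5, 5]


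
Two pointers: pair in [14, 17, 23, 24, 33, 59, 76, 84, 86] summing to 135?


lo=0(14)+hi=8(86)=100
lo=1(17)+hi=8(86)=103
lo=2(23)+hi=8(86)=109
lo=3(24)+hi=8(86)=110
lo=4(33)+hi=8(86)=119
lo=5(59)+hi=8(86)=145
lo=5(59)+hi=7(84)=143
lo=5(59)+hi=6(76)=135

Yes: 59+76=135


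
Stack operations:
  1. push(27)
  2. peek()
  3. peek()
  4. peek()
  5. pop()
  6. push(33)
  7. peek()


push(27) -> [27]
peek()->27
peek()->27
peek()->27
pop()->27, []
push(33) -> [33]
peek()->33

Final stack: [33]


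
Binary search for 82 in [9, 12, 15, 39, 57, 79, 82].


Step 1: lo=0, hi=6, mid=3, val=39
Step 2: lo=4, hi=6, mid=5, val=79
Step 3: lo=6, hi=6, mid=6, val=82

Found at index 6


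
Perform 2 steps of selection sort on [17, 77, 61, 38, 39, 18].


Initial: [17, 77, 61, 38, 39, 18]
Step 1: min=17 at 0
  Swap: [17, 77, 61, 38, 39, 18]
Step 2: min=18 at 5
  Swap: [17, 18, 61, 38, 39, 77]

After 2 steps: [17, 18, 61, 38, 39, 77]


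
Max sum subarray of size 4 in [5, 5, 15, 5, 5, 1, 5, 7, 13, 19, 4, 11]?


[0:4]: 30
[1:5]: 30
[2:6]: 26
[3:7]: 16
[4:8]: 18
[5:9]: 26
[6:10]: 44
[7:11]: 43
[8:12]: 47

Max: 47 at [8:12]


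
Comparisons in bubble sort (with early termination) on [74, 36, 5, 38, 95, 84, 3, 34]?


Algorithm: bubble sort (with early termination)
Input: [74, 36, 5, 38, 95, 84, 3, 34]
Sorted: [3, 5, 34, 36, 38, 74, 84, 95]

28


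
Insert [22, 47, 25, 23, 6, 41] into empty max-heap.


Insert 22: [22]
Insert 47: [47, 22]
Insert 25: [47, 22, 25]
Insert 23: [47, 23, 25, 22]
Insert 6: [47, 23, 25, 22, 6]
Insert 41: [47, 23, 41, 22, 6, 25]

Final heap: [47, 23, 41, 22, 6, 25]


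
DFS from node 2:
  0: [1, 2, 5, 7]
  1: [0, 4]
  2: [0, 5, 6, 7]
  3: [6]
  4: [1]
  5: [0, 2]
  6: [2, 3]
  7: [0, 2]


Visit 2, push [7, 6, 5, 0]
Visit 0, push [7, 5, 1]
Visit 1, push [4]
Visit 4, push []
Visit 5, push []
Visit 7, push []
Visit 6, push [3]
Visit 3, push []

DFS order: [2, 0, 1, 4, 5, 7, 6, 3]


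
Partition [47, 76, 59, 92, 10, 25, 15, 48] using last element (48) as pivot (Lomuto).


Pivot: 48
  47 <= 48: advance i (no swap)
  10 <= 48: swap -> [47, 10, 59, 92, 76, 25, 15, 48]
  25 <= 48: swap -> [47, 10, 25, 92, 76, 59, 15, 48]
  15 <= 48: swap -> [47, 10, 25, 15, 76, 59, 92, 48]
Place pivot at 4: [47, 10, 25, 15, 48, 59, 92, 76]

Partitioned: [47, 10, 25, 15, 48, 59, 92, 76]


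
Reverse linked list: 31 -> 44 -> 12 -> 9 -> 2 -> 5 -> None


Step 1: curr=31, set curr.next=prev(None) | reversed so far: 31
Step 2: curr=44, set curr.next=prev(31) | reversed so far: 44 -> 31
Step 3: curr=12, set curr.next=prev(44) | reversed so far: 12 -> 44 -> 31
Step 4: curr=9, set curr.next=prev(12) | reversed so far: 9 -> 12 -> 44 -> 31
Step 5: curr=2, set curr.next=prev(9) | reversed so far: 2 -> 9 -> 12 -> 44 -> 31
Step 6: curr=5, set curr.next=prev(2) | reversed so far: 5 -> 2 -> 9 -> 12 -> 44 -> 31

5 -> 2 -> 9 -> 12 -> 44 -> 31 -> None


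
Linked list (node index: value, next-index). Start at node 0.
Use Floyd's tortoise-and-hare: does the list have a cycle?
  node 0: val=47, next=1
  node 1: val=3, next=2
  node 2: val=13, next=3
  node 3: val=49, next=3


Floyd's tortoise (slow, +1) and hare (fast, +2):
  init: slow=0, fast=0
  step 1: slow=1, fast=2
  step 2: slow=2, fast=3
  step 3: slow=3, fast=3
  slow == fast at node 3: cycle detected

Cycle: yes


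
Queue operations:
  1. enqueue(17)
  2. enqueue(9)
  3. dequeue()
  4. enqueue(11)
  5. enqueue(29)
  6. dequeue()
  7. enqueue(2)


enqueue(17) -> [17]
enqueue(9) -> [17, 9]
dequeue()->17, [9]
enqueue(11) -> [9, 11]
enqueue(29) -> [9, 11, 29]
dequeue()->9, [11, 29]
enqueue(2) -> [11, 29, 2]

Final queue: [11, 29, 2]


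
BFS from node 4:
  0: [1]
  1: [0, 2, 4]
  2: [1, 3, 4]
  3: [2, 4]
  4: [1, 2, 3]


Visit 4, enqueue [1, 2, 3]
Visit 1, enqueue [0]
Visit 2, enqueue []
Visit 3, enqueue []
Visit 0, enqueue []

BFS order: [4, 1, 2, 3, 0]


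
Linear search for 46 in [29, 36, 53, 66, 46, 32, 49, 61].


i=0: 29!=46
i=1: 36!=46
i=2: 53!=46
i=3: 66!=46
i=4: 46==46 found!

Found at 4, 5 comps


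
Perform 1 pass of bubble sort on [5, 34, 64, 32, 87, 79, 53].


Initial: [5, 34, 64, 32, 87, 79, 53]
Pass 1: [5, 34, 32, 64, 79, 53, 87] (3 swaps)

After 1 pass: [5, 34, 32, 64, 79, 53, 87]


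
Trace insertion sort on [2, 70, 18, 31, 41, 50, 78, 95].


Initial: [2, 70, 18, 31, 41, 50, 78, 95]
Insert 70: [2, 70, 18, 31, 41, 50, 78, 95]
Insert 18: [2, 18, 70, 31, 41, 50, 78, 95]
Insert 31: [2, 18, 31, 70, 41, 50, 78, 95]
Insert 41: [2, 18, 31, 41, 70, 50, 78, 95]
Insert 50: [2, 18, 31, 41, 50, 70, 78, 95]
Insert 78: [2, 18, 31, 41, 50, 70, 78, 95]
Insert 95: [2, 18, 31, 41, 50, 70, 78, 95]

Sorted: [2, 18, 31, 41, 50, 70, 78, 95]


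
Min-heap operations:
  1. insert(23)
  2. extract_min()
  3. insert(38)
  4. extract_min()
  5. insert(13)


insert(23) -> [23]
extract_min()->23, []
insert(38) -> [38]
extract_min()->38, []
insert(13) -> [13]

Final heap: [13]


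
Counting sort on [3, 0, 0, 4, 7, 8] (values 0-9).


Input: [3, 0, 0, 4, 7, 8]
Counts: [2, 0, 0, 1, 1, 0, 0, 1, 1, 0]

Sorted: [0, 0, 3, 4, 7, 8]


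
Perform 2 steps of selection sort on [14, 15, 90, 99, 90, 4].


Initial: [14, 15, 90, 99, 90, 4]
Step 1: min=4 at 5
  Swap: [4, 15, 90, 99, 90, 14]
Step 2: min=14 at 5
  Swap: [4, 14, 90, 99, 90, 15]

After 2 steps: [4, 14, 90, 99, 90, 15]


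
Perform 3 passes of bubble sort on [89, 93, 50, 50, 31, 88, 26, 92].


Initial: [89, 93, 50, 50, 31, 88, 26, 92]
Pass 1: [89, 50, 50, 31, 88, 26, 92, 93] (6 swaps)
Pass 2: [50, 50, 31, 88, 26, 89, 92, 93] (5 swaps)
Pass 3: [50, 31, 50, 26, 88, 89, 92, 93] (2 swaps)

After 3 passes: [50, 31, 50, 26, 88, 89, 92, 93]


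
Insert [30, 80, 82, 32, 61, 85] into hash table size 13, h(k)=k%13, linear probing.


Insert 30: h=4 -> slot 4
Insert 80: h=2 -> slot 2
Insert 82: h=4, 1 probes -> slot 5
Insert 32: h=6 -> slot 6
Insert 61: h=9 -> slot 9
Insert 85: h=7 -> slot 7

Table: [None, None, 80, None, 30, 82, 32, 85, None, 61, None, None, None]


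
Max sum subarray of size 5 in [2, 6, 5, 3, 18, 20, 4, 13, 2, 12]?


[0:5]: 34
[1:6]: 52
[2:7]: 50
[3:8]: 58
[4:9]: 57
[5:10]: 51

Max: 58 at [3:8]


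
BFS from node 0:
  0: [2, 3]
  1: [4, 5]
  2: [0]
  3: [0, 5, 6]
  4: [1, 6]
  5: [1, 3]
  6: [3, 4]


Visit 0, enqueue [2, 3]
Visit 2, enqueue []
Visit 3, enqueue [5, 6]
Visit 5, enqueue [1]
Visit 6, enqueue [4]
Visit 1, enqueue []
Visit 4, enqueue []

BFS order: [0, 2, 3, 5, 6, 1, 4]


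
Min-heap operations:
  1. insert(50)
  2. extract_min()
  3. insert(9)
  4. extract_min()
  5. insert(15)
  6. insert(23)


insert(50) -> [50]
extract_min()->50, []
insert(9) -> [9]
extract_min()->9, []
insert(15) -> [15]
insert(23) -> [15, 23]

Final heap: [15, 23]


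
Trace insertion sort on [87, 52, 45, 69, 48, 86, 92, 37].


Initial: [87, 52, 45, 69, 48, 86, 92, 37]
Insert 52: [52, 87, 45, 69, 48, 86, 92, 37]
Insert 45: [45, 52, 87, 69, 48, 86, 92, 37]
Insert 69: [45, 52, 69, 87, 48, 86, 92, 37]
Insert 48: [45, 48, 52, 69, 87, 86, 92, 37]
Insert 86: [45, 48, 52, 69, 86, 87, 92, 37]
Insert 92: [45, 48, 52, 69, 86, 87, 92, 37]
Insert 37: [37, 45, 48, 52, 69, 86, 87, 92]

Sorted: [37, 45, 48, 52, 69, 86, 87, 92]


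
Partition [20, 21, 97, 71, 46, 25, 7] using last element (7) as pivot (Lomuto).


Pivot: 7
Place pivot at 0: [7, 21, 97, 71, 46, 25, 20]

Partitioned: [7, 21, 97, 71, 46, 25, 20]


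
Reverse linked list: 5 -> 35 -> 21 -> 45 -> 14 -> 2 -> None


Step 1: curr=5, set curr.next=prev(None) | reversed so far: 5
Step 2: curr=35, set curr.next=prev(5) | reversed so far: 35 -> 5
Step 3: curr=21, set curr.next=prev(35) | reversed so far: 21 -> 35 -> 5
Step 4: curr=45, set curr.next=prev(21) | reversed so far: 45 -> 21 -> 35 -> 5
Step 5: curr=14, set curr.next=prev(45) | reversed so far: 14 -> 45 -> 21 -> 35 -> 5
Step 6: curr=2, set curr.next=prev(14) | reversed so far: 2 -> 14 -> 45 -> 21 -> 35 -> 5

2 -> 14 -> 45 -> 21 -> 35 -> 5 -> None


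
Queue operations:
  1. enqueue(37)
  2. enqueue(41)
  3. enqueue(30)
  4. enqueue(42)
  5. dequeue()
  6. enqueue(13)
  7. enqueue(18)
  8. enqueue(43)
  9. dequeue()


enqueue(37) -> [37]
enqueue(41) -> [37, 41]
enqueue(30) -> [37, 41, 30]
enqueue(42) -> [37, 41, 30, 42]
dequeue()->37, [41, 30, 42]
enqueue(13) -> [41, 30, 42, 13]
enqueue(18) -> [41, 30, 42, 13, 18]
enqueue(43) -> [41, 30, 42, 13, 18, 43]
dequeue()->41, [30, 42, 13, 18, 43]

Final queue: [30, 42, 13, 18, 43]


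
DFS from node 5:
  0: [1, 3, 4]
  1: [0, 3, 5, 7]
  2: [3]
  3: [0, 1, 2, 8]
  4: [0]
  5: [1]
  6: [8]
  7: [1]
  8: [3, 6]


Visit 5, push [1]
Visit 1, push [7, 3, 0]
Visit 0, push [4, 3]
Visit 3, push [8, 2]
Visit 2, push []
Visit 8, push [6]
Visit 6, push []
Visit 4, push []
Visit 7, push []

DFS order: [5, 1, 0, 3, 2, 8, 6, 4, 7]


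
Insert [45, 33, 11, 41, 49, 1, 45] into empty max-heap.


Insert 45: [45]
Insert 33: [45, 33]
Insert 11: [45, 33, 11]
Insert 41: [45, 41, 11, 33]
Insert 49: [49, 45, 11, 33, 41]
Insert 1: [49, 45, 11, 33, 41, 1]
Insert 45: [49, 45, 45, 33, 41, 1, 11]

Final heap: [49, 45, 45, 33, 41, 1, 11]


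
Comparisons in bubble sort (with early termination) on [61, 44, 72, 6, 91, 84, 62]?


Algorithm: bubble sort (with early termination)
Input: [61, 44, 72, 6, 91, 84, 62]
Sorted: [6, 44, 61, 62, 72, 84, 91]

18


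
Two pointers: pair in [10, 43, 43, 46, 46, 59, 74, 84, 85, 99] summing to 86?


lo=0(10)+hi=9(99)=109
lo=0(10)+hi=8(85)=95
lo=0(10)+hi=7(84)=94
lo=0(10)+hi=6(74)=84
lo=1(43)+hi=6(74)=117
lo=1(43)+hi=5(59)=102
lo=1(43)+hi=4(46)=89
lo=1(43)+hi=3(46)=89
lo=1(43)+hi=2(43)=86

Yes: 43+43=86


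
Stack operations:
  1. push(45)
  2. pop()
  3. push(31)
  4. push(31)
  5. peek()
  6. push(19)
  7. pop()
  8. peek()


push(45) -> [45]
pop()->45, []
push(31) -> [31]
push(31) -> [31, 31]
peek()->31
push(19) -> [31, 31, 19]
pop()->19, [31, 31]
peek()->31

Final stack: [31, 31]


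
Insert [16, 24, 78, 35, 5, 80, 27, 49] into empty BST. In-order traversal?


Insert 16: root
Insert 24: R from 16
Insert 78: R from 16 -> R from 24
Insert 35: R from 16 -> R from 24 -> L from 78
Insert 5: L from 16
Insert 80: R from 16 -> R from 24 -> R from 78
Insert 27: R from 16 -> R from 24 -> L from 78 -> L from 35
Insert 49: R from 16 -> R from 24 -> L from 78 -> R from 35

In-order: [5, 16, 24, 27, 35, 49, 78, 80]


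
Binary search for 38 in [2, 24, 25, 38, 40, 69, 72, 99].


Step 1: lo=0, hi=7, mid=3, val=38

Found at index 3


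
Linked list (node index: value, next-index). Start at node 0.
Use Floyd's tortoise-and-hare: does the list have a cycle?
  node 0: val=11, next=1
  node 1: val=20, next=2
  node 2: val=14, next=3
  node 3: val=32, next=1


Floyd's tortoise (slow, +1) and hare (fast, +2):
  init: slow=0, fast=0
  step 1: slow=1, fast=2
  step 2: slow=2, fast=1
  step 3: slow=3, fast=3
  slow == fast at node 3: cycle detected

Cycle: yes


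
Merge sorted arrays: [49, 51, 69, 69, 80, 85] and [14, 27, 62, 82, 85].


Take 14 from B
Take 27 from B
Take 49 from A
Take 51 from A
Take 62 from B
Take 69 from A
Take 69 from A
Take 80 from A
Take 82 from B
Take 85 from A

Merged: [14, 27, 49, 51, 62, 69, 69, 80, 82, 85, 85]


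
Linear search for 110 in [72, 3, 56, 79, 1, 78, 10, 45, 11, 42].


i=0: 72!=110
i=1: 3!=110
i=2: 56!=110
i=3: 79!=110
i=4: 1!=110
i=5: 78!=110
i=6: 10!=110
i=7: 45!=110
i=8: 11!=110
i=9: 42!=110

Not found, 10 comps


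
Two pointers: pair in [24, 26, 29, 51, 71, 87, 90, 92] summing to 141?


lo=0(24)+hi=7(92)=116
lo=1(26)+hi=7(92)=118
lo=2(29)+hi=7(92)=121
lo=3(51)+hi=7(92)=143
lo=3(51)+hi=6(90)=141

Yes: 51+90=141


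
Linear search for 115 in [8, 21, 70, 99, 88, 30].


i=0: 8!=115
i=1: 21!=115
i=2: 70!=115
i=3: 99!=115
i=4: 88!=115
i=5: 30!=115

Not found, 6 comps


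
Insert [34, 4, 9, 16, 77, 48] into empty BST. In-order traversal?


Insert 34: root
Insert 4: L from 34
Insert 9: L from 34 -> R from 4
Insert 16: L from 34 -> R from 4 -> R from 9
Insert 77: R from 34
Insert 48: R from 34 -> L from 77

In-order: [4, 9, 16, 34, 48, 77]


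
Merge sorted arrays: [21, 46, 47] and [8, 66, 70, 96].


Take 8 from B
Take 21 from A
Take 46 from A
Take 47 from A

Merged: [8, 21, 46, 47, 66, 70, 96]


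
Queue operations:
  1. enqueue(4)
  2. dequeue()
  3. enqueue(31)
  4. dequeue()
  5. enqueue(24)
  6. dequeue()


enqueue(4) -> [4]
dequeue()->4, []
enqueue(31) -> [31]
dequeue()->31, []
enqueue(24) -> [24]
dequeue()->24, []

Final queue: []


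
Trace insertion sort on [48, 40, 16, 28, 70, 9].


Initial: [48, 40, 16, 28, 70, 9]
Insert 40: [40, 48, 16, 28, 70, 9]
Insert 16: [16, 40, 48, 28, 70, 9]
Insert 28: [16, 28, 40, 48, 70, 9]
Insert 70: [16, 28, 40, 48, 70, 9]
Insert 9: [9, 16, 28, 40, 48, 70]

Sorted: [9, 16, 28, 40, 48, 70]


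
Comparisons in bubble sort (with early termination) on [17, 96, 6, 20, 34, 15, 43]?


Algorithm: bubble sort (with early termination)
Input: [17, 96, 6, 20, 34, 15, 43]
Sorted: [6, 15, 17, 20, 34, 43, 96]

20


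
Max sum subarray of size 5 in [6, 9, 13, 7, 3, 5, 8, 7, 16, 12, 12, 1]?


[0:5]: 38
[1:6]: 37
[2:7]: 36
[3:8]: 30
[4:9]: 39
[5:10]: 48
[6:11]: 55
[7:12]: 48

Max: 55 at [6:11]


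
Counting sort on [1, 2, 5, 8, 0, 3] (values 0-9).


Input: [1, 2, 5, 8, 0, 3]
Counts: [1, 1, 1, 1, 0, 1, 0, 0, 1, 0]

Sorted: [0, 1, 2, 3, 5, 8]


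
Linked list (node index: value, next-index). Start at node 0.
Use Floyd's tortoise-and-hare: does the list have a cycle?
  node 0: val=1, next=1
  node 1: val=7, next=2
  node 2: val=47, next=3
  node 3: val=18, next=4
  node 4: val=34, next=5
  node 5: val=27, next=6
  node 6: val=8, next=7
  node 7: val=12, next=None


Floyd's tortoise (slow, +1) and hare (fast, +2):
  init: slow=0, fast=0
  step 1: slow=1, fast=2
  step 2: slow=2, fast=4
  step 3: slow=3, fast=6
  step 4: fast 6->7->None, no cycle

Cycle: no


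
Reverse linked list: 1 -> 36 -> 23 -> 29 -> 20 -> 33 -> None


Step 1: curr=1, set curr.next=prev(None) | reversed so far: 1
Step 2: curr=36, set curr.next=prev(1) | reversed so far: 36 -> 1
Step 3: curr=23, set curr.next=prev(36) | reversed so far: 23 -> 36 -> 1
Step 4: curr=29, set curr.next=prev(23) | reversed so far: 29 -> 23 -> 36 -> 1
Step 5: curr=20, set curr.next=prev(29) | reversed so far: 20 -> 29 -> 23 -> 36 -> 1
Step 6: curr=33, set curr.next=prev(20) | reversed so far: 33 -> 20 -> 29 -> 23 -> 36 -> 1

33 -> 20 -> 29 -> 23 -> 36 -> 1 -> None


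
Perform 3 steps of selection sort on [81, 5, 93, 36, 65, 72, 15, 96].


Initial: [81, 5, 93, 36, 65, 72, 15, 96]
Step 1: min=5 at 1
  Swap: [5, 81, 93, 36, 65, 72, 15, 96]
Step 2: min=15 at 6
  Swap: [5, 15, 93, 36, 65, 72, 81, 96]
Step 3: min=36 at 3
  Swap: [5, 15, 36, 93, 65, 72, 81, 96]

After 3 steps: [5, 15, 36, 93, 65, 72, 81, 96]


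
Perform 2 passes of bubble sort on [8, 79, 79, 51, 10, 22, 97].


Initial: [8, 79, 79, 51, 10, 22, 97]
Pass 1: [8, 79, 51, 10, 22, 79, 97] (3 swaps)
Pass 2: [8, 51, 10, 22, 79, 79, 97] (3 swaps)

After 2 passes: [8, 51, 10, 22, 79, 79, 97]


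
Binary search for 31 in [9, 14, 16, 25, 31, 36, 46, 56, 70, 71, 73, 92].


Step 1: lo=0, hi=11, mid=5, val=36
Step 2: lo=0, hi=4, mid=2, val=16
Step 3: lo=3, hi=4, mid=3, val=25
Step 4: lo=4, hi=4, mid=4, val=31

Found at index 4


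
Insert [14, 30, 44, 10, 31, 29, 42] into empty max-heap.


Insert 14: [14]
Insert 30: [30, 14]
Insert 44: [44, 14, 30]
Insert 10: [44, 14, 30, 10]
Insert 31: [44, 31, 30, 10, 14]
Insert 29: [44, 31, 30, 10, 14, 29]
Insert 42: [44, 31, 42, 10, 14, 29, 30]

Final heap: [44, 31, 42, 10, 14, 29, 30]


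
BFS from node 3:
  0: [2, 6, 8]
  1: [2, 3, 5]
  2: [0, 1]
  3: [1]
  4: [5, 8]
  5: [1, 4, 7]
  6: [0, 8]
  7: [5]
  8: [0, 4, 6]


Visit 3, enqueue [1]
Visit 1, enqueue [2, 5]
Visit 2, enqueue [0]
Visit 5, enqueue [4, 7]
Visit 0, enqueue [6, 8]
Visit 4, enqueue []
Visit 7, enqueue []
Visit 6, enqueue []
Visit 8, enqueue []

BFS order: [3, 1, 2, 5, 0, 4, 7, 6, 8]


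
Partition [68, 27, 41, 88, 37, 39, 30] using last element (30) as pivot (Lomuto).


Pivot: 30
  27 <= 30: swap -> [27, 68, 41, 88, 37, 39, 30]
Place pivot at 1: [27, 30, 41, 88, 37, 39, 68]

Partitioned: [27, 30, 41, 88, 37, 39, 68]


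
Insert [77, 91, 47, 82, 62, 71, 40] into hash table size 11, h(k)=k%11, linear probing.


Insert 77: h=0 -> slot 0
Insert 91: h=3 -> slot 3
Insert 47: h=3, 1 probes -> slot 4
Insert 82: h=5 -> slot 5
Insert 62: h=7 -> slot 7
Insert 71: h=5, 1 probes -> slot 6
Insert 40: h=7, 1 probes -> slot 8

Table: [77, None, None, 91, 47, 82, 71, 62, 40, None, None]


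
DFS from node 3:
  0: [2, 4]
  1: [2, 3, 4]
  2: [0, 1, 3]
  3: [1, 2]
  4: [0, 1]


Visit 3, push [2, 1]
Visit 1, push [4, 2]
Visit 2, push [0]
Visit 0, push [4]
Visit 4, push []

DFS order: [3, 1, 2, 0, 4]


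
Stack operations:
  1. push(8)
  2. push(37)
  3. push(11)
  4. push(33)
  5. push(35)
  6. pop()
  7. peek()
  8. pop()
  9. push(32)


push(8) -> [8]
push(37) -> [8, 37]
push(11) -> [8, 37, 11]
push(33) -> [8, 37, 11, 33]
push(35) -> [8, 37, 11, 33, 35]
pop()->35, [8, 37, 11, 33]
peek()->33
pop()->33, [8, 37, 11]
push(32) -> [8, 37, 11, 32]

Final stack: [8, 37, 11, 32]


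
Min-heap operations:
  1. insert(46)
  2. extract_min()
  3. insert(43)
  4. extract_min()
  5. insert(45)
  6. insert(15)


insert(46) -> [46]
extract_min()->46, []
insert(43) -> [43]
extract_min()->43, []
insert(45) -> [45]
insert(15) -> [15, 45]

Final heap: [15, 45]


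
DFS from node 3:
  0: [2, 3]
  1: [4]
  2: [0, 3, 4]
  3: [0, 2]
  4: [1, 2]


Visit 3, push [2, 0]
Visit 0, push [2]
Visit 2, push [4]
Visit 4, push [1]
Visit 1, push []

DFS order: [3, 0, 2, 4, 1]


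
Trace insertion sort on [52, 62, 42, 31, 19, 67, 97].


Initial: [52, 62, 42, 31, 19, 67, 97]
Insert 62: [52, 62, 42, 31, 19, 67, 97]
Insert 42: [42, 52, 62, 31, 19, 67, 97]
Insert 31: [31, 42, 52, 62, 19, 67, 97]
Insert 19: [19, 31, 42, 52, 62, 67, 97]
Insert 67: [19, 31, 42, 52, 62, 67, 97]
Insert 97: [19, 31, 42, 52, 62, 67, 97]

Sorted: [19, 31, 42, 52, 62, 67, 97]


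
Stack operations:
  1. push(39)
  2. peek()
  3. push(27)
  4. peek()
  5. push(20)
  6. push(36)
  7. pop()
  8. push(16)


push(39) -> [39]
peek()->39
push(27) -> [39, 27]
peek()->27
push(20) -> [39, 27, 20]
push(36) -> [39, 27, 20, 36]
pop()->36, [39, 27, 20]
push(16) -> [39, 27, 20, 16]

Final stack: [39, 27, 20, 16]


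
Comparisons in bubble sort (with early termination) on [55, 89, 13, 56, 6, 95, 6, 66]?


Algorithm: bubble sort (with early termination)
Input: [55, 89, 13, 56, 6, 95, 6, 66]
Sorted: [6, 6, 13, 55, 56, 66, 89, 95]

27
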